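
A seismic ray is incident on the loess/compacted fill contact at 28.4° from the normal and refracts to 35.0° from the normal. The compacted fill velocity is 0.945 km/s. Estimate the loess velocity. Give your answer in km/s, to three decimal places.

Snell's law: sin 28.4°/V₁ = sin 35.0°/V₂.
V₁ = V₂·sin 28.4°/sin 35.0° = 0.945 × 0.8292 = 0.784 km/s.

0.784 km/s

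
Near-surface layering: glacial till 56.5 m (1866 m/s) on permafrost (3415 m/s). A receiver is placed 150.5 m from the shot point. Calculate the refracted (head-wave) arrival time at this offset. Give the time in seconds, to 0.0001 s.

θ_c = arcsin(V₁/V₂) = arcsin(1866/3415) = 33.12°, cos θ_c = 0.8375.
Intercept time tᵢ = 2h cos θ_c / V₁ = 2·56.5·0.8375/1866 = 0.05072 s.
t = x/V₂ + tᵢ = 150.5/3415 + 0.05072 = 0.09479 s.

0.0948 s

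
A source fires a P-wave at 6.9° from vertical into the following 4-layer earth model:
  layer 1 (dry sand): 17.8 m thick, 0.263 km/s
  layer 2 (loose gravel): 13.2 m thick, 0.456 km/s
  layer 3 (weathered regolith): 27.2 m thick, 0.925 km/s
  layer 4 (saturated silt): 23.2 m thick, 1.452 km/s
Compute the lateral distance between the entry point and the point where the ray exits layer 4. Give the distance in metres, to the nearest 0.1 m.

38.2 m

Apply Snell's law at each interface; in layer i the horizontal offset is hᵢ·tan θᵢ.
Layer 1: θ = 6.90°; offset = 17.8·tan 6.90° = 2.154 m.
Layer 2: sin θ = 0.456·sin 6.9°/0.263 = 0.2083, θ = 12.02°; offset = 13.2·tan 12.02° = 2.811 m.
Layer 3: sin θ = 0.925·sin 6.9°/0.263 = 0.4225, θ = 24.99°; offset = 27.2·tan 24.99° = 12.681 m.
Layer 4: sin θ = 1.452·sin 6.9°/0.263 = 0.6633, θ = 41.55°; offset = 23.2·tan 41.55° = 20.561 m.
Total horizontal offset = 38.207 m.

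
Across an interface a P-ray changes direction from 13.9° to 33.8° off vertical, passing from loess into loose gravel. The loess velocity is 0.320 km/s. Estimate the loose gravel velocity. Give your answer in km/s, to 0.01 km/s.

Snell's law: sin 13.9°/V₁ = sin 33.8°/V₂.
V₂ = V₁·sin 33.8°/sin 13.9° = 0.320 × 2.3157 = 0.74 km/s.

0.74 km/s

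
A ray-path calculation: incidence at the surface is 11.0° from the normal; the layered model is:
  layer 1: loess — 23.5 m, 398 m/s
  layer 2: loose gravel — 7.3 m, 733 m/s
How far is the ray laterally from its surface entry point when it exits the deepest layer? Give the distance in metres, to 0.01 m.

7.31 m

Apply Snell's law at each interface; in layer i the horizontal offset is hᵢ·tan θᵢ.
Layer 1: θ = 11.00°; offset = 23.5·tan 11.00° = 4.5679 m.
Layer 2: sin θ = 733·sin 11.0°/398 = 0.3514, θ = 20.57°; offset = 7.3·tan 20.57° = 2.7401 m.
Σ offsets = 7.3080 m.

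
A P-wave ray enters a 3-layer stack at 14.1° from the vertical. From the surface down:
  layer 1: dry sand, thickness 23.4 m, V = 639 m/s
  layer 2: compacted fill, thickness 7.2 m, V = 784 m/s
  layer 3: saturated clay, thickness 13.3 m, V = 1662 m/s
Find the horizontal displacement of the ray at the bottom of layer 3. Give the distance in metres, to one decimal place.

Ray parameter p = sin 14.1° / 639 m/s = 3.8124e-04 s/m.
Layer 1: θ = 14.10°; offset = 23.4·tan 14.10° = 5.878 m.
Layer 2: sin θ = p·784 = 0.2989 → θ = 17.39°; offset = 7.2·tan 17.39° = 2.255 m.
Layer 3: sin θ = p·1662 = 0.6336 → θ = 39.32°; offset = 13.3·tan 39.32° = 10.893 m.
Summing the layer offsets gives 19.026 m.

19.0 m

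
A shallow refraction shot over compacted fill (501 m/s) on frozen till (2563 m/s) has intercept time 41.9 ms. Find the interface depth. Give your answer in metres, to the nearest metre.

h = tᵢ·V₁·V₂ / (2·√(V₂²−V₁²)).
√(V₂²−V₁²) = √(2563² − 501²) = 2513.6 m/s.
h = 0.0419 s × 501 × 2563 / (2 × 2513.6) = 10.70 m.

11 m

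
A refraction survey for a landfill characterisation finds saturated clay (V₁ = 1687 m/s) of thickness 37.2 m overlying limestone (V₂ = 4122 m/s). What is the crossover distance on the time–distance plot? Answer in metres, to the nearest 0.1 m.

114.9 m

θ_c = arcsin(1687/4122) = 24.16°, so cos θ_c = 0.9124 and tᵢ = 2h cos θ_c/V₁ = 0.0402 s.
At crossover x/V₁ = x/V₂ + tᵢ ⇒ x = tᵢ/(1/V₁ − 1/V₂) = 0.04024/(5.9277e-04 − 2.4260e-04) = 114.91 m.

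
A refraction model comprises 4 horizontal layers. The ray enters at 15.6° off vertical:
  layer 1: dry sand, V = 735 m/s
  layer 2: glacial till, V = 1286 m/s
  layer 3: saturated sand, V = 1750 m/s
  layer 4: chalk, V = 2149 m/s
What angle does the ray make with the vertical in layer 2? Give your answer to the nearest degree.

28°

Ray parameter p = sin 15.6° / 735 = 3.6588e-04 s/m.
sin θ_2 = p·V_2 = 3.6588e-04 × 1286 = 0.4705.
θ_2 = arcsin 0.4705 = 28.07°.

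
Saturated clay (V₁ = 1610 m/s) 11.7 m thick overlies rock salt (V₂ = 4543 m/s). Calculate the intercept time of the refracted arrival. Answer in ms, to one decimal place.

13.6 ms

tᵢ = 2h·√(V₂²−V₁²)/(V₁V₂).
√(V₂²−V₁²) = √(4543²−1610²) = 4248.1 m/s.
tᵢ = 2·11.7·4248.1/(1610·4543) = 0.01359 s.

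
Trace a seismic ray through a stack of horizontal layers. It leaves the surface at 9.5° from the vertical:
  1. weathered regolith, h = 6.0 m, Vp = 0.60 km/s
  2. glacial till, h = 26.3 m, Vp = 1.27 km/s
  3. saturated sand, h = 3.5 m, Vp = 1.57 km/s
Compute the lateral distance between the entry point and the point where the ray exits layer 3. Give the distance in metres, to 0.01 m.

12.49 m

Apply Snell's law at each interface; in layer i the horizontal offset is hᵢ·tan θᵢ.
Layer 1: θ = 9.50°; offset = 6.0·tan 9.50° = 1.0041 m.
Layer 2: sin θ = 1.27·sin 9.5°/0.60 = 0.3494, θ = 20.45°; offset = 26.3·tan 20.45° = 9.8058 m.
Layer 3: sin θ = 1.57·sin 9.5°/0.60 = 0.4319, θ = 25.59°; offset = 3.5·tan 25.59° = 1.6759 m.
Total horizontal offset = 12.4857 m.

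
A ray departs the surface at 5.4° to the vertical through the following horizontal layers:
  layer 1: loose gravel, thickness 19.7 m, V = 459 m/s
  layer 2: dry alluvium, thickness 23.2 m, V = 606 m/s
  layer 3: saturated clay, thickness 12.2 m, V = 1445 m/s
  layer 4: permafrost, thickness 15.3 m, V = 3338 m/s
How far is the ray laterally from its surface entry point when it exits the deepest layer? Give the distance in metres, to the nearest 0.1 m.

22.9 m

Ray parameter p = sin 5.4° / 459 m/s = 2.0503e-04 s/m.
Layer 1: θ = 5.40°; offset = 19.7·tan 5.40° = 1.862 m.
Layer 2: sin θ = p·606 = 0.1242 → θ = 7.14°; offset = 23.2·tan 7.14° = 2.905 m.
Layer 3: sin θ = p·1445 = 0.2963 → θ = 17.23°; offset = 12.2·tan 17.23° = 3.784 m.
Layer 4: sin θ = p·3338 = 0.6844 → θ = 43.19°; offset = 15.3·tan 43.19° = 14.361 m.
Σ offsets = 22.913 m.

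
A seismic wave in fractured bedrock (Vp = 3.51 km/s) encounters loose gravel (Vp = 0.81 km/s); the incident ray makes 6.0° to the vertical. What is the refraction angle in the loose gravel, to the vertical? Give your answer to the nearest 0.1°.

1.4°

sin θ₁/V₁ = sin θ₂/V₂ ⇒ sin θ₂ = 0.81·sin 6.0°/3.51 = 0.81·0.1045/3.51 = 0.0241.
θ₂ = arcsin 0.0241 = 1.38° from the normal.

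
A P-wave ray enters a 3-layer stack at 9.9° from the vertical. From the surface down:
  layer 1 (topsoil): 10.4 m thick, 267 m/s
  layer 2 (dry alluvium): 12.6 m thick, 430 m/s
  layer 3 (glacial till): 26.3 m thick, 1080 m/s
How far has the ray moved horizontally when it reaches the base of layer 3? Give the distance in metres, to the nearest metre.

Ray parameter p = sin 9.9° / 267 m/s = 6.4393e-04 s/m.
Layer 1: θ = 9.90°; offset = 10.4·tan 9.90° = 1.815 m.
Layer 2: sin θ = p·430 = 0.2769 → θ = 16.07°; offset = 12.6·tan 16.07° = 3.631 m.
Layer 3: sin θ = p·1080 = 0.6954 → θ = 44.06°; offset = 26.3·tan 44.06° = 25.453 m.
Total horizontal offset = 30.899 m.

31 m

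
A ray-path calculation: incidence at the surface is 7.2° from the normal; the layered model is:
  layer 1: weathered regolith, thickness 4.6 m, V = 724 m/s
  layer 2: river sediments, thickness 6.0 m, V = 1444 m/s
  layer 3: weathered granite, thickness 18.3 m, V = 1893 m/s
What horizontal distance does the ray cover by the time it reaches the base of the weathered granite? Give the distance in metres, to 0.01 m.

Apply Snell's law at each interface; in layer i the horizontal offset is hᵢ·tan θᵢ.
Layer 1: θ = 7.20°; offset = 4.6·tan 7.20° = 0.5811 m.
Layer 2: sin θ = 1444·sin 7.2°/724 = 0.2500, θ = 14.48°; offset = 6.0·tan 14.48° = 1.5490 m.
Layer 3: sin θ = 1893·sin 7.2°/724 = 0.3277, θ = 19.13°; offset = 18.3·tan 19.13° = 6.3474 m.
Total horizontal offset = 8.4776 m.

8.48 m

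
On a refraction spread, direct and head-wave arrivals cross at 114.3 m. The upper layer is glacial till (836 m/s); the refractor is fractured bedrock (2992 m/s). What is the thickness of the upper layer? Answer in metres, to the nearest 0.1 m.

h = (x_cross/2)·√((V₂−V₁)/(V₂+V₁)).
(V₂−V₁)/(V₂+V₁) = (2992−836)/(2992+836) = 0.5632; √ = 0.7505.
h = (114.3/2)·0.7505 = 42.89 m.

42.9 m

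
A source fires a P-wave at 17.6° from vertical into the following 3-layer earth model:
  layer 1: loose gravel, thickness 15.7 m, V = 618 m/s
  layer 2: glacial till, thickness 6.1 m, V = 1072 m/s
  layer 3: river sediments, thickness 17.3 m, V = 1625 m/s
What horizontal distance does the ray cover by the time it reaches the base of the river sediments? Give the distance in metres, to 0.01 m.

31.42 m

Apply Snell's law at each interface; in layer i the horizontal offset is hᵢ·tan θᵢ.
Layer 1: θ = 17.60°; offset = 15.7·tan 17.60° = 4.9803 m.
Layer 2: sin θ = 1072·sin 17.6°/618 = 0.5245, θ = 31.63°; offset = 6.1·tan 31.63° = 3.7578 m.
Layer 3: sin θ = 1625·sin 17.6°/618 = 0.7951, θ = 52.66°; offset = 17.3·tan 52.66° = 22.6779 m.
Summing the layer offsets gives 31.4160 m.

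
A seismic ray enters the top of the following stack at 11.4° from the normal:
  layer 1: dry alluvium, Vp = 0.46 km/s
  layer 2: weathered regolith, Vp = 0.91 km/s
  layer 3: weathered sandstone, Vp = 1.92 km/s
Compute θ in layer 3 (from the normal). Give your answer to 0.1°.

55.6°

Ray parameter p = sin 11.4° / 0.46 = 4.2969e-01 s/km.
sin θ_3 = p·V_3 = 4.2969e-01 × 1.92 = 0.8250.
θ_3 = 55.59° from the vertical.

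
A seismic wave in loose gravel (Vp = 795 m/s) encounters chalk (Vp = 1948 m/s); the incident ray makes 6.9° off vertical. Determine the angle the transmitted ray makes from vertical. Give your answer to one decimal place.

17.1°

sin θ₁/V₁ = sin θ₂/V₂ ⇒ sin θ₂ = 1948·sin 6.9°/795 = 1948·0.1201/795 = 0.2944.
θ₂ = arcsin 0.2944 = 17.12° from the normal.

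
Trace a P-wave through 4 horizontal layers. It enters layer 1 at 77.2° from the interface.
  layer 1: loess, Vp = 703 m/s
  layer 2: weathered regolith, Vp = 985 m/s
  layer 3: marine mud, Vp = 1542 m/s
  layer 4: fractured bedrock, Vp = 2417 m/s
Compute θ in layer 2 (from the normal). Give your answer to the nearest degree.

From the normal: θ₁ = 90° − 77.2° = 12.8°.
Ray parameter p = sin 12.8° / 703 = 3.1515e-04 s/m.
sin θ_2 = p·V_2 = 3.1515e-04 × 985 = 0.3104.
θ_2 = 18.08° from the vertical.

18°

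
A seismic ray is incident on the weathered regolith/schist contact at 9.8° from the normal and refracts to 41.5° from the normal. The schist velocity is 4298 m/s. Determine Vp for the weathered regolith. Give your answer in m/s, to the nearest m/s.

1104 m/s

sin 9.8° = 0.1702; sin 41.5° = 0.6626.
V₁ = V₂·(sin θ₁/sin θ₂) = 4298·(0.1702/0.6626) = 1104.04 m/s.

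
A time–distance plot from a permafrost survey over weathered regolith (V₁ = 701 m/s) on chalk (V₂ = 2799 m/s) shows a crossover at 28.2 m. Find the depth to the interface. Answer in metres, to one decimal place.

10.9 m

h = (x_cross/2)·√((V₂−V₁)/(V₂+V₁)).
(V₂−V₁)/(V₂+V₁) = (2799−701)/(2799+701) = 0.5994; √ = 0.7742.
h = (28.2/2)·0.7742 = 10.92 m.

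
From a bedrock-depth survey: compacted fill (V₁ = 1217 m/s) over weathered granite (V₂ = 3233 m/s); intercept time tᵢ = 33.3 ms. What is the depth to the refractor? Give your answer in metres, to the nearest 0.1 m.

h = tᵢ·V₁·V₂ / (2·√(V₂²−V₁²)).
√(V₂²−V₁²) = √(3233² − 1217²) = 2995.2 m/s.
h = 0.0333 s × 1217 × 3233 / (2 × 2995.2) = 21.87 m.

21.9 m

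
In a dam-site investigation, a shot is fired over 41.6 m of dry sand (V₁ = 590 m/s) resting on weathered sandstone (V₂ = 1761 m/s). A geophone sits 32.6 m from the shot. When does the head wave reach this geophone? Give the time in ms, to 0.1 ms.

151.4 ms

θ_c = arcsin(V₁/V₂) = arcsin(590/1761) = 19.57°, cos θ_c = 0.9422.
Intercept time tᵢ = 2h cos θ_c / V₁ = 2·41.6·0.9422/590 = 0.13287 s.
t = x/V₂ + tᵢ = 32.6/1761 + 0.13287 = 0.15138 s.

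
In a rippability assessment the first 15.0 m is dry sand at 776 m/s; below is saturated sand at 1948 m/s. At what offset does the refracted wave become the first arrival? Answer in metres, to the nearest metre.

46 m

θ_c = arcsin(776/1948) = 23.48°, so cos θ_c = 0.9172 and tᵢ = 2h cos θ_c/V₁ = 0.0355 s.
At crossover x/V₁ = x/V₂ + tᵢ ⇒ x = tᵢ/(1/V₁ − 1/V₂) = 0.03546/(1.2887e-03 − 5.1335e-04) = 45.74 m.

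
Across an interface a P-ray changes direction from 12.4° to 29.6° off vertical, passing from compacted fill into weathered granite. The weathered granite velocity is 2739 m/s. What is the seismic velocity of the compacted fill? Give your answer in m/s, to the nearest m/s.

sin 12.4° = 0.2147; sin 29.6° = 0.4939.
V₁ = V₂·(sin θ₁/sin θ₂) = 2739·(0.2147/0.4939) = 1190.75 m/s.

1191 m/s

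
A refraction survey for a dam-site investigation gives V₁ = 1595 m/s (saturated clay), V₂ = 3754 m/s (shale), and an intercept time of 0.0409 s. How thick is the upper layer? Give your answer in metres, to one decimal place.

36.0 m

θ_c = arcsin(1595/3754) = 25.14°; cos θ_c = 0.9052.
tᵢ = 2h cos θ_c/V₁ ⇒ h = tᵢ·V₁/(2 cos θ_c) = 0.0409·1595/(2·0.9052) = 36.03 m.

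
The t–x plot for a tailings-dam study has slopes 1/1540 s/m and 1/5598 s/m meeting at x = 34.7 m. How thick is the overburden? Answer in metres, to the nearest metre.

x_cross = 2h·√((V₂+V₁)/(V₂−V₁)) → h = x_cross / (2·√((V₂+V₁)/(V₂−V₁))).
√((V₂+V₁)/(V₂−V₁)) = √((5598+1540)/(5598−1540)) = 1.3263.
h = 34.7 / (2·1.3263) = 13.08 m.

13 m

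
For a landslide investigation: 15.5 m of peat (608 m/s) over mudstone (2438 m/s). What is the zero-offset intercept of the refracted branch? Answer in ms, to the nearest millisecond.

θ_c = arcsin(V₁/V₂) = arcsin(608/2438) = 14.44°; cos θ_c = 0.9684.
tᵢ = 2h·cos θ_c / V₁ = 2·15.5·0.9684 / 608 = 0.04938 s.

49 ms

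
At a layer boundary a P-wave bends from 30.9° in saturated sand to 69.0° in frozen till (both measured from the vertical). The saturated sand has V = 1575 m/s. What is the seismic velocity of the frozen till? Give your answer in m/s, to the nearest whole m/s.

2863 m/s

Snell's law: sin 30.9°/V₁ = sin 69.0°/V₂.
V₂ = V₁·sin 69.0°/sin 30.9° = 1575 × 1.8179 = 2863.23 m/s.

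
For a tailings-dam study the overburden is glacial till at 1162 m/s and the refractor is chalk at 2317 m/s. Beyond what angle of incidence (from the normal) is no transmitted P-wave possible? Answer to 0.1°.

At critical incidence the refracted ray runs along the interface (θ₂ = 90°), so sin θ_c = V₁/V₂.
θ_c = arcsin(1162/2317) = arcsin 0.5015 = 30.10°.

30.1°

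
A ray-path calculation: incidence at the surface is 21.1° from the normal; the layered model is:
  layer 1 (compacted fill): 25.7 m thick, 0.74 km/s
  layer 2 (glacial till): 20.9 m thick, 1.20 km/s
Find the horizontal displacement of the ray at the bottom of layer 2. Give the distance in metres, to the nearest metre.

25 m

Ray parameter p = sin 21.1° / 0.74 km/s = 4.8648e-01 s/km.
Layer 1: θ = 21.10°; offset = 25.7·tan 21.10° = 9.917 m.
Layer 2: sin θ = p·1.20 = 0.5838 → θ = 35.72°; offset = 20.9·tan 35.72° = 15.027 m.
Summing the layer offsets gives 24.944 m.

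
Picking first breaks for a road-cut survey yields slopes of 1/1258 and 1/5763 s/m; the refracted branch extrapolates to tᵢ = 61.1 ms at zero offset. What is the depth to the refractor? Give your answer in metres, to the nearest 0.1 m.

39.4 m

θ_c = arcsin(1258/5763) = 12.61°; cos θ_c = 0.9759.
tᵢ = 2h cos θ_c/V₁ ⇒ h = tᵢ·V₁/(2 cos θ_c) = 0.0611·1258/(2·0.9759) = 39.38 m.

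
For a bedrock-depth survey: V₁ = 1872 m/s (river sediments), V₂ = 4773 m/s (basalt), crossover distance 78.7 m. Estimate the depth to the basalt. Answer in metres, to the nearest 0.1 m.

h = (x_cross/2)·√((V₂−V₁)/(V₂+V₁)).
(V₂−V₁)/(V₂+V₁) = (4773−1872)/(4773+1872) = 0.4366; √ = 0.6607.
h = (78.7/2)·0.6607 = 26.00 m.

26.0 m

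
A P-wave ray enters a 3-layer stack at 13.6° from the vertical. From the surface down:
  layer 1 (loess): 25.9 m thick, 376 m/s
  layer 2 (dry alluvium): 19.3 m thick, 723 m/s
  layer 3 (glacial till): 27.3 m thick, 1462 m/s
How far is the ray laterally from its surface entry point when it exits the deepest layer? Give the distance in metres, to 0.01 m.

Ray parameter p = sin 13.6° / 376 m/s = 6.2538e-04 s/m.
Layer 1: θ = 13.60°; offset = 25.9·tan 13.60° = 6.2659 m.
Layer 2: sin θ = p·723 = 0.4521 → θ = 26.88°; offset = 19.3·tan 26.88° = 9.7837 m.
Layer 3: sin θ = p·1462 = 0.9143 → θ = 66.11°; offset = 27.3·tan 66.11° = 61.6259 m.
Σ offsets = 77.6754 m.

77.68 m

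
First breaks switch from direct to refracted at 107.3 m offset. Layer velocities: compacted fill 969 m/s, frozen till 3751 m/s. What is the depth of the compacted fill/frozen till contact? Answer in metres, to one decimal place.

41.2 m

x_cross = 2h·√((V₂+V₁)/(V₂−V₁)) → h = x_cross / (2·√((V₂+V₁)/(V₂−V₁))).
√((V₂+V₁)/(V₂−V₁)) = √((3751+969)/(3751−969)) = 1.3025.
h = 107.3 / (2·1.3025) = 41.19 m.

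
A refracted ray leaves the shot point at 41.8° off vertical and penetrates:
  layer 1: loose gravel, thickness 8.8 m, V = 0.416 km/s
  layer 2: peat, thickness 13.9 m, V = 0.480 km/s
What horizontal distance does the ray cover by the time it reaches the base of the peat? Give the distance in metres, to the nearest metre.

25 m

Apply Snell's law at each interface; in layer i the horizontal offset is hᵢ·tan θᵢ.
Layer 1: θ = 41.80°; offset = 8.8·tan 41.80° = 7.868 m.
Layer 2: sin θ = 0.480·sin 41.8°/0.416 = 0.7691, θ = 50.27°; offset = 13.9·tan 50.27° = 16.725 m.
Σ offsets = 24.593 m.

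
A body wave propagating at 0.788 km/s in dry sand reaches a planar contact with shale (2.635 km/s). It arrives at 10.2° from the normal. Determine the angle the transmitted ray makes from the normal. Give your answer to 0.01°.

36.31°

sin θ₁/V₁ = sin θ₂/V₂ ⇒ sin θ₂ = 2.635·sin 10.2°/0.788 = 2.635·0.1771/0.788 = 0.5922.
θ₂ = arcsin 0.5922 = 36.31° from the normal.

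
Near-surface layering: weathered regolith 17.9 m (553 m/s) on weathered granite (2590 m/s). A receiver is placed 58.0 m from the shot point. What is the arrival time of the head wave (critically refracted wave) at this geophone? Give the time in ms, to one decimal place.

85.6 ms

θ_c = arcsin(V₁/V₂) = arcsin(553/2590) = 12.33°, cos θ_c = 0.9769.
Intercept time tᵢ = 2h cos θ_c / V₁ = 2·17.9·0.9769/553 = 0.06324 s.
t = x/V₂ + tᵢ = 58.0/2590 + 0.06324 = 0.08564 s.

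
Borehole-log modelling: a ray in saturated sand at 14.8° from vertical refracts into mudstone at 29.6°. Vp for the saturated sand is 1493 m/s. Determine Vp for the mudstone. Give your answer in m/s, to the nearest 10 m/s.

2890 m/s

sin 14.8° = 0.2554; sin 29.6° = 0.4939.
V₂ = V₁·(sin θ₂/sin θ₁) = 1493·(0.4939/0.2554) = 2886.93 m/s.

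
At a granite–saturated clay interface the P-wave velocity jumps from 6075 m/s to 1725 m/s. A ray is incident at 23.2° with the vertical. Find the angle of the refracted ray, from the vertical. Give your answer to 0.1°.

6.4°

Snell's law: sin θ₂ = (V₂/V₁)·sin θ₁ = (1725/6075)·sin 23.2° = 0.1119.
θ₂ = sin⁻¹(0.1119) = 6.42° (from vertical).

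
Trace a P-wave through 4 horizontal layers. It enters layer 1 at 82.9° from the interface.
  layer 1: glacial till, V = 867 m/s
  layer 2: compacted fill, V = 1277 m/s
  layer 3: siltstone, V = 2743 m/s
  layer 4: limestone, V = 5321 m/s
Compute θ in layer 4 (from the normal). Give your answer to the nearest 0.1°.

49.3°

From the normal: θ₁ = 90° − 82.9° = 7.1°.
Snell's law across each interface conserves sin θ / V, so sin θ_4 = V_4·sin θ₁/V₁.
sin θ_4 = 5321 × sin 7.1° / 867 = 0.7586.
θ_4 = 49.34° from the vertical.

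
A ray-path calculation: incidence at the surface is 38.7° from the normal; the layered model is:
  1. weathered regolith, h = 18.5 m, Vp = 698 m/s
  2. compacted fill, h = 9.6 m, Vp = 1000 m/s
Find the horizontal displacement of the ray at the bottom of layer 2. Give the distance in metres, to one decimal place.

p = sin θ₁/V₁ = sin 38.7°/698 = 8.9576e-04 s/m is conserved through the stack.
Layer 1: θ = 38.70°; offset = 18.5·tan 38.70° = 14.821 m.
Layer 2: sin θ = p·1000 = 0.8958 → θ = 63.61°; offset = 9.6·tan 63.61° = 19.345 m.
Summing the layer offsets gives 34.166 m.

34.2 m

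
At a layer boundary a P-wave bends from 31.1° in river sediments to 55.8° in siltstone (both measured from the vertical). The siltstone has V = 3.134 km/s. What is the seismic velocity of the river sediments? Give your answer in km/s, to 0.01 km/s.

sin 31.1° = 0.5165; sin 55.8° = 0.8271.
V₁ = V₂·(sin θ₁/sin θ₂) = 3.134·(0.5165/0.8271) = 1.96 km/s.

1.96 km/s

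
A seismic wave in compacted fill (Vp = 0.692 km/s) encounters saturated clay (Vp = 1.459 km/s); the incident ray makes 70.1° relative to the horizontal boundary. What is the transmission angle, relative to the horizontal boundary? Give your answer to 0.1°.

44.1°

Convert to the normal: θ₁ = 90° − 70.1° = 19.9°.
Snell's law: sin θ₂ = (V₂/V₁)·sin θ₁ = (1.459/0.692)·sin 19.9° = 0.7176.
θ₂ = sin⁻¹(0.7176) = 45.86° (from vertical).
From the interface: 90° − 45.86° = 44.14°.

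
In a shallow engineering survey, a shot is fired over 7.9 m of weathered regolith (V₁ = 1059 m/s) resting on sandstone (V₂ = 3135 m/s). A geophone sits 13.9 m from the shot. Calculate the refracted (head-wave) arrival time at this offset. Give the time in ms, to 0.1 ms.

θ_c = arcsin(V₁/V₂) = arcsin(1059/3135) = 19.74°, cos θ_c = 0.9412.
Intercept time tᵢ = 2h cos θ_c / V₁ = 2·7.9·0.9412/1059 = 0.01404 s.
t = x/V₂ + tᵢ = 13.9/3135 + 0.01404 = 0.01848 s.

18.5 ms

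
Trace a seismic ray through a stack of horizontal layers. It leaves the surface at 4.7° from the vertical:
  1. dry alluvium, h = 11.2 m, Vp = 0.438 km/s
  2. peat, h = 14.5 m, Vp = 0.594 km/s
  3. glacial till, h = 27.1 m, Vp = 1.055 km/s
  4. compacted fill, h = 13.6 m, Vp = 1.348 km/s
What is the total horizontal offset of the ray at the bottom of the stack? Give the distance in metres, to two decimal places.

Ray parameter p = sin 4.7° / 0.438 km/s = 1.8707e-01 s/km.
Layer 1: θ = 4.70°; offset = 11.2·tan 4.70° = 0.9208 m.
Layer 2: sin θ = p·0.594 = 0.1111 → θ = 6.38°; offset = 14.5·tan 6.38° = 1.6213 m.
Layer 3: sin θ = p·1.055 = 0.1974 → θ = 11.38°; offset = 27.1·tan 11.38° = 5.4559 m.
Layer 4: sin θ = p·1.348 = 0.2522 → θ = 14.61°; offset = 13.6·tan 14.61° = 3.5441 m.
Σ offsets = 11.5421 m.

11.54 m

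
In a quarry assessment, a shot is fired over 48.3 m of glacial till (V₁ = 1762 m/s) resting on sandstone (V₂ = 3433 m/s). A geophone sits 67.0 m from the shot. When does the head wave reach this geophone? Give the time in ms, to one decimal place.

66.6 ms

θ_c = arcsin(V₁/V₂) = arcsin(1762/3433) = 30.88°, cos θ_c = 0.8582.
Intercept time tᵢ = 2h cos θ_c / V₁ = 2·48.3·0.8582/1762 = 0.04705 s.
t = x/V₂ + tᵢ = 67.0/3433 + 0.04705 = 0.06657 s.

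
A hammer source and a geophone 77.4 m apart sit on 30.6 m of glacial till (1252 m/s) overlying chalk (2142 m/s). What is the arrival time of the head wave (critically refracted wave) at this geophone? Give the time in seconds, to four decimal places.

t = x/V₂ + 2h·√(V₂²−V₁²)/(V₁V₂).
√(V₂²−V₁²) = √(2142²−1252²) = 1738.0 m/s; delay term = 2·30.6·1738.0/(1252·2142) = 0.03966 s.
t = 77.4/2142 + 0.03966 = 0.07580 s.

0.0758 s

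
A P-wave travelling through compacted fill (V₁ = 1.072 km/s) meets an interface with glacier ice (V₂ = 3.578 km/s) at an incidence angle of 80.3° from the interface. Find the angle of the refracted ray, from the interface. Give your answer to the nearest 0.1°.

Convert to the normal: θ₁ = 90° − 80.3° = 9.7°.
sin θ₁/V₁ = sin θ₂/V₂ ⇒ sin θ₂ = 3.578·sin 9.7°/1.072 = 3.578·0.1685/1.072 = 0.5624.
θ₂ = arcsin 0.5624 = 34.22° from the normal.
From the interface: 90° − 34.22° = 55.78°.

55.8°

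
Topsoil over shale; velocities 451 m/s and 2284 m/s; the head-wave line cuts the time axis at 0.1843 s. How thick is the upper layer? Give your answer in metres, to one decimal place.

h = tᵢ·V₁·V₂ / (2·√(V₂²−V₁²)).
√(V₂²−V₁²) = √(2284² − 451²) = 2239.0 m/s.
h = 0.1843 s × 451 × 2284 / (2 × 2239.0) = 42.39 m.

42.4 m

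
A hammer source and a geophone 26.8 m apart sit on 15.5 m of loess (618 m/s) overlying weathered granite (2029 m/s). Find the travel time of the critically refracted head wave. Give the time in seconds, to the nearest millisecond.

0.061 s

t = x/V₂ + 2h·√(V₂²−V₁²)/(V₁V₂).
√(V₂²−V₁²) = √(2029²−618²) = 1932.6 m/s; delay term = 2·15.5·1932.6/(618·2029) = 0.04778 s.
t = 26.8/2029 + 0.04778 = 0.06099 s.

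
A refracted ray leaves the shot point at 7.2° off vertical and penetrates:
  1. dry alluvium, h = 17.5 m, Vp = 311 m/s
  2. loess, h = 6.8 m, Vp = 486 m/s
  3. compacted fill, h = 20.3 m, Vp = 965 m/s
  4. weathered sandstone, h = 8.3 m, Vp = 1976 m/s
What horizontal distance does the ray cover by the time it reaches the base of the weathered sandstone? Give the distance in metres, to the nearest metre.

p = sin θ₁/V₁ = sin 7.2°/311 = 4.0300e-04 s/m is conserved through the stack.
Layer 1: θ = 7.20°; offset = 17.5·tan 7.20° = 2.211 m.
Layer 2: sin θ = p·486 = 0.1959 → θ = 11.29°; offset = 6.8·tan 11.29° = 1.358 m.
Layer 3: sin θ = p·965 = 0.3889 → θ = 22.89°; offset = 20.3·tan 22.89° = 8.569 m.
Layer 4: sin θ = p·1976 = 0.7963 → θ = 52.78°; offset = 8.3·tan 52.78° = 10.927 m.
Summing the layer offsets gives 23.065 m.

23 m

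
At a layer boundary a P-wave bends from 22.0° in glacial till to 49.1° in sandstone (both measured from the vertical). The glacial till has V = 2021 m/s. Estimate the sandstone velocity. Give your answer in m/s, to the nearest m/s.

4078 m/s

sin 22.0° = 0.3746; sin 49.1° = 0.7559.
V₂ = V₁·(sin θ₂/sin θ₁) = 2021·(0.7559/0.3746) = 4077.82 m/s.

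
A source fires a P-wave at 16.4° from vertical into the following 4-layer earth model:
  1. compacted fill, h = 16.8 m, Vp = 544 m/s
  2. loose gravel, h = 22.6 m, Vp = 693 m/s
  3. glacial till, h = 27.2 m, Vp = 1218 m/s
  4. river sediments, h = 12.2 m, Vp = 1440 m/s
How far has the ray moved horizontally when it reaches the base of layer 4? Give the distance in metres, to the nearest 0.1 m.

49.6 m

Ray parameter p = sin 16.4° / 544 m/s = 5.1901e-04 s/m.
Layer 1: θ = 16.40°; offset = 16.8·tan 16.40° = 4.945 m.
Layer 2: sin θ = p·693 = 0.3597 → θ = 21.08°; offset = 22.6·tan 21.08° = 8.712 m.
Layer 3: sin θ = p·1218 = 0.6322 → θ = 39.21°; offset = 27.2·tan 39.21° = 22.191 m.
Layer 4: sin θ = p·1440 = 0.7474 → θ = 48.36°; offset = 12.2·tan 48.36° = 13.724 m.
Σ offsets = 49.571 m.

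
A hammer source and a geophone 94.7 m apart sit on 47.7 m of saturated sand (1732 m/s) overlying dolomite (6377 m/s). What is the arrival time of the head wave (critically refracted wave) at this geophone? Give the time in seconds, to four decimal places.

t = x/V₂ + 2h·√(V₂²−V₁²)/(V₁V₂).
√(V₂²−V₁²) = √(6377²−1732²) = 6137.3 m/s; delay term = 2·47.7·6137.3/(1732·6377) = 0.05301 s.
t = 94.7/6377 + 0.05301 = 0.06786 s.

0.0679 s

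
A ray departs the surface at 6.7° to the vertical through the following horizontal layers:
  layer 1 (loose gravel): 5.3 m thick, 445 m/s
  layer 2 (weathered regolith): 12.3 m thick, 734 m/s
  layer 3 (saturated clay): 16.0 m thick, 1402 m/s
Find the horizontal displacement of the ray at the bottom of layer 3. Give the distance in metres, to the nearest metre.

Apply Snell's law at each interface; in layer i the horizontal offset is hᵢ·tan θᵢ.
Layer 1: θ = 6.70°; offset = 5.3·tan 6.70° = 0.623 m.
Layer 2: sin θ = 734·sin 6.7°/445 = 0.1924, θ = 11.10°; offset = 12.3·tan 11.10° = 2.412 m.
Layer 3: sin θ = 1402·sin 6.7°/445 = 0.3676, θ = 21.57°; offset = 16.0·tan 21.57° = 6.324 m.
Σ offsets = 9.359 m.

9 m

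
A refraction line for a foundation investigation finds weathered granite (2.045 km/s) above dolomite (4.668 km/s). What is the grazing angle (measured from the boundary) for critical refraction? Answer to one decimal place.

At critical incidence the refracted ray runs along the interface (θ₂ = 90°), so sin θ_c = V₁/V₂.
θ_c = arcsin(2.045/4.668) = arcsin 0.4381 = 25.98°.
Measured from the interface: 90° − 25.98° = 64.02°.

64.0°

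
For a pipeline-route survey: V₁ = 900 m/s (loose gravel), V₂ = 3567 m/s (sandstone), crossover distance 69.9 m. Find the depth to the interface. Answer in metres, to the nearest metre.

x_cross = 2h·√((V₂+V₁)/(V₂−V₁)) → h = x_cross / (2·√((V₂+V₁)/(V₂−V₁))).
√((V₂+V₁)/(V₂−V₁)) = √((3567+900)/(3567−900)) = 1.2942.
h = 69.9 / (2·1.2942) = 27.01 m.

27 m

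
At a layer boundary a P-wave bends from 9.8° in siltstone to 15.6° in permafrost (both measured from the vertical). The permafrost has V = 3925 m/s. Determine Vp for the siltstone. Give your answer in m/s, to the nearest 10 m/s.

sin 9.8° = 0.1702; sin 15.6° = 0.2689.
V₁ = V₂·(sin θ₁/sin θ₂) = 3925·(0.1702/0.2689) = 2484.28 m/s.

2480 m/s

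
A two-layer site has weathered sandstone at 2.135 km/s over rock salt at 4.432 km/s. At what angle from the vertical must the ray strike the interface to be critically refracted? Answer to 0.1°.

28.8°

Critical incidence: sin θ_c = V₁/V₂ = 2.135/4.432 = 0.4817.
θ_c = arcsin 0.4817 = 28.80°.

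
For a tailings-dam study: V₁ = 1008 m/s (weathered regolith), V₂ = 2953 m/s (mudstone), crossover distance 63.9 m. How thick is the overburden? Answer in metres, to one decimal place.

x_cross = 2h·√((V₂+V₁)/(V₂−V₁)) → h = x_cross / (2·√((V₂+V₁)/(V₂−V₁))).
√((V₂+V₁)/(V₂−V₁)) = √((2953+1008)/(2953−1008)) = 1.4271.
h = 63.9 / (2·1.4271) = 22.39 m.

22.4 m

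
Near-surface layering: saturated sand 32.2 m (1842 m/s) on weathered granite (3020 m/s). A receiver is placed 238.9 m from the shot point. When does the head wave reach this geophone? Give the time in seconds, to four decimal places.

θ_c = arcsin(V₁/V₂) = arcsin(1842/3020) = 37.58°, cos θ_c = 0.7925.
Intercept time tᵢ = 2h cos θ_c / V₁ = 2·32.2·0.7925/1842 = 0.02771 s.
t = x/V₂ + tᵢ = 238.9/3020 + 0.02771 = 0.10681 s.

0.1068 s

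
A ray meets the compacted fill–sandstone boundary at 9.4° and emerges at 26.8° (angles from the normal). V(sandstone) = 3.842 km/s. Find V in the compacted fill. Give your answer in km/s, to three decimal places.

1.392 km/s

Snell's law: sin 9.4°/V₁ = sin 26.8°/V₂.
V₁ = V₂·sin 9.4°/sin 26.8° = 3.842 × 0.3622 = 1.392 km/s.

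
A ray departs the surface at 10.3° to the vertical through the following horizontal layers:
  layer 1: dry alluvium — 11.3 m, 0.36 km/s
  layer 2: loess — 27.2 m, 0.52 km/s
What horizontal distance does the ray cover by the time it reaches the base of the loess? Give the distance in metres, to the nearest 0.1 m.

Apply Snell's law at each interface; in layer i the horizontal offset is hᵢ·tan θᵢ.
Layer 1: θ = 10.30°; offset = 11.3·tan 10.30° = 2.054 m.
Layer 2: sin θ = 0.52·sin 10.3°/0.36 = 0.2583, θ = 14.97°; offset = 27.2·tan 14.97° = 7.272 m.
Total horizontal offset = 9.325 m.

9.3 m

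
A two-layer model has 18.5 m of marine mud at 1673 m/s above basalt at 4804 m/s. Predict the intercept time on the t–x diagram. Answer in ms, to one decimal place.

θ_c = arcsin(V₁/V₂) = arcsin(1673/4804) = 20.38°; cos θ_c = 0.9374.
tᵢ = 2h·cos θ_c / V₁ = 2·18.5·0.9374 / 1673 = 0.02073 s.

20.7 ms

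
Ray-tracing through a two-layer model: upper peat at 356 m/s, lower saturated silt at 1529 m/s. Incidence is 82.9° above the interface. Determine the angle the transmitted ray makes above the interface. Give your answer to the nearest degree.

Angle from the normal: 90° − 82.9° = 7.1°.
Snell's law: sin θ₂ = (V₂/V₁)·sin θ₁ = (1529/356)·sin 7.1° = 0.5309.
θ₂ = arcsin 0.5309 = 32.06° from the normal.
From the interface: 90° − 32.06° = 57.94°.

58°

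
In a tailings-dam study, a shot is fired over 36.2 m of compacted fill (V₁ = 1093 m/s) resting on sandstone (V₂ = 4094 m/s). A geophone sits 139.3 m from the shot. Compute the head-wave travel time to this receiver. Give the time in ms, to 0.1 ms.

97.9 ms

t = x/V₂ + 2h·√(V₂²−V₁²)/(V₁V₂).
√(V₂²−V₁²) = √(4094²−1093²) = 3945.4 m/s; delay term = 2·36.2·3945.4/(1093·4094) = 0.06384 s.
t = 139.3/4094 + 0.06384 = 0.09786 s.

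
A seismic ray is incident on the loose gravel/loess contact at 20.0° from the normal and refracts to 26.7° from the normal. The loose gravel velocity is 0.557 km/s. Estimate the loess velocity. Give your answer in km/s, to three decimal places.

0.732 km/s

Snell's law: sin 20.0°/V₁ = sin 26.7°/V₂.
V₂ = V₁·sin 26.7°/sin 20.0° = 0.557 × 1.3137 = 0.732 km/s.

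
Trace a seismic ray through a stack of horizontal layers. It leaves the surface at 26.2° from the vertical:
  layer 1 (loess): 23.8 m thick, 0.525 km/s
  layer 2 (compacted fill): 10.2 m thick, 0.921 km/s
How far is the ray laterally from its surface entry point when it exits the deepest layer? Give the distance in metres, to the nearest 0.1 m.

24.2 m

Ray parameter p = sin 26.2° / 0.525 km/s = 8.4096e-01 s/km.
Layer 1: θ = 26.20°; offset = 23.8·tan 26.20° = 11.711 m.
Layer 2: sin θ = p·0.921 = 0.7745 → θ = 50.76°; offset = 10.2·tan 50.76° = 12.490 m.
Σ offsets = 24.201 m.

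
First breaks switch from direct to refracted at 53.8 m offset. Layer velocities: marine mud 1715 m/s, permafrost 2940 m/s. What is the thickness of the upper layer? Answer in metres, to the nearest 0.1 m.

13.8 m

x_cross = 2h·√((V₂+V₁)/(V₂−V₁)) → h = x_cross / (2·√((V₂+V₁)/(V₂−V₁))).
√((V₂+V₁)/(V₂−V₁)) = √((2940+1715)/(2940−1715)) = 1.9494.
h = 53.8 / (2·1.9494) = 13.80 m.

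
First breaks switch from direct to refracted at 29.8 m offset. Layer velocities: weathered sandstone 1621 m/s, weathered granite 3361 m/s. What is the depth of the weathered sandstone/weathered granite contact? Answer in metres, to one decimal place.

8.8 m

h = (x_cross/2)·√((V₂−V₁)/(V₂+V₁)).
(V₂−V₁)/(V₂+V₁) = (3361−1621)/(3361+1621) = 0.3493; √ = 0.5910.
h = (29.8/2)·0.5910 = 8.81 m.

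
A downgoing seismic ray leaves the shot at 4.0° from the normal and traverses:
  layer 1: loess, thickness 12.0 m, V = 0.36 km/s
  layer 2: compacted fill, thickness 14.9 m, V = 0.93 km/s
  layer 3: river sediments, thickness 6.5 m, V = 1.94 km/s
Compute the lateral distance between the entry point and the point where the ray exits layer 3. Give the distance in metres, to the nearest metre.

Ray parameter p = sin 4.0° / 0.36 km/s = 1.9377e-01 s/km.
Layer 1: θ = 4.00°; offset = 12.0·tan 4.00° = 0.839 m.
Layer 2: sin θ = p·0.93 = 0.1802 → θ = 10.38°; offset = 14.9·tan 10.38° = 2.730 m.
Layer 3: sin θ = p·1.94 = 0.3759 → θ = 22.08°; offset = 6.5·tan 22.08° = 2.637 m.
Σ offsets = 6.206 m.

6 m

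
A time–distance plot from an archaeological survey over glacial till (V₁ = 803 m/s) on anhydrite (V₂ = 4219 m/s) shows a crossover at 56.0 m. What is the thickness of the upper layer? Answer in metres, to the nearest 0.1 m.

23.1 m

h = (x_cross/2)·√((V₂−V₁)/(V₂+V₁)).
(V₂−V₁)/(V₂+V₁) = (4219−803)/(4219+803) = 0.6802; √ = 0.8247.
h = (56.0/2)·0.8247 = 23.09 m.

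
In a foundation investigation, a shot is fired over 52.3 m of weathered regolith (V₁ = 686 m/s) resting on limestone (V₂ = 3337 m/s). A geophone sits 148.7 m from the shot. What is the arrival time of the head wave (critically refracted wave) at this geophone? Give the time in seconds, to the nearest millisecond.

t = x/V₂ + 2h·√(V₂²−V₁²)/(V₁V₂).
√(V₂²−V₁²) = √(3337²−686²) = 3265.7 m/s; delay term = 2·52.3·3265.7/(686·3337) = 0.14922 s.
t = 148.7/3337 + 0.14922 = 0.19378 s.

0.194 s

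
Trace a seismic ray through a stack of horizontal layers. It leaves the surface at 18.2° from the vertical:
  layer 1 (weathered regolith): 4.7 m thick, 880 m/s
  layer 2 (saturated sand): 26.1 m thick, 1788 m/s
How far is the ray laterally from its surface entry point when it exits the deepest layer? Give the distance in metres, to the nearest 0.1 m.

23.0 m

Ray parameter p = sin 18.2° / 880 m/s = 3.5493e-04 s/m.
Layer 1: θ = 18.20°; offset = 4.7·tan 18.20° = 1.545 m.
Layer 2: sin θ = p·1788 = 0.6346 → θ = 39.39°; offset = 26.1·tan 39.39° = 21.432 m.
Total horizontal offset = 22.977 m.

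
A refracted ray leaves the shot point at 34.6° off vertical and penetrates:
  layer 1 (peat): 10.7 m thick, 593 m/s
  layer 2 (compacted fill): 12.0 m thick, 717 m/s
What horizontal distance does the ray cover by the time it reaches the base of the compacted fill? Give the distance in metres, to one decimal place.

18.7 m

Apply Snell's law at each interface; in layer i the horizontal offset is hᵢ·tan θᵢ.
Layer 1: θ = 34.60°; offset = 10.7·tan 34.60° = 7.381 m.
Layer 2: sin θ = 717·sin 34.6°/593 = 0.6866, θ = 43.36°; offset = 12.0·tan 43.36° = 11.332 m.
Σ offsets = 18.714 m.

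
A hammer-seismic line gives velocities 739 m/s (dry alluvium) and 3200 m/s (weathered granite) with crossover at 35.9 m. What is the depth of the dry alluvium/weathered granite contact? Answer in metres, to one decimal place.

x_cross = 2h·√((V₂+V₁)/(V₂−V₁)) → h = x_cross / (2·√((V₂+V₁)/(V₂−V₁))).
√((V₂+V₁)/(V₂−V₁)) = √((3200+739)/(3200−739)) = 1.2651.
h = 35.9 / (2·1.2651) = 14.19 m.

14.2 m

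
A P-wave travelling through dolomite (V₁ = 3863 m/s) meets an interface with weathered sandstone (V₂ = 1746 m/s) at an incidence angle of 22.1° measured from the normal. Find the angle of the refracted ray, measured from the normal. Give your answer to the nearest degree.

sin θ₁/V₁ = sin θ₂/V₂ ⇒ sin θ₂ = 1746·sin 22.1°/3863 = 1746·0.3762/3863 = 0.1700.
θ₂ = sin⁻¹(0.1700) = 9.79° (from vertical).

10°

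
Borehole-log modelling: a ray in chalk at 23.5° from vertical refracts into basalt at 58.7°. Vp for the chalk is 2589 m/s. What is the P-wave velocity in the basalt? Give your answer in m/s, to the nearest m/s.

5548 m/s

Snell's law: sin 23.5°/V₁ = sin 58.7°/V₂.
V₂ = V₁·sin 58.7°/sin 23.5° = 2589 × 2.1428 = 5547.83 m/s.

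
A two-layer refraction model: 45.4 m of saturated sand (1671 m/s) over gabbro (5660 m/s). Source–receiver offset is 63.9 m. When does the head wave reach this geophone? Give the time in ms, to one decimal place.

θ_c = arcsin(V₁/V₂) = arcsin(1671/5660) = 17.17°, cos θ_c = 0.9554.
Intercept time tᵢ = 2h cos θ_c / V₁ = 2·45.4·0.9554/1671 = 0.05192 s.
t = x/V₂ + tᵢ = 63.9/5660 + 0.05192 = 0.06321 s.

63.2 ms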